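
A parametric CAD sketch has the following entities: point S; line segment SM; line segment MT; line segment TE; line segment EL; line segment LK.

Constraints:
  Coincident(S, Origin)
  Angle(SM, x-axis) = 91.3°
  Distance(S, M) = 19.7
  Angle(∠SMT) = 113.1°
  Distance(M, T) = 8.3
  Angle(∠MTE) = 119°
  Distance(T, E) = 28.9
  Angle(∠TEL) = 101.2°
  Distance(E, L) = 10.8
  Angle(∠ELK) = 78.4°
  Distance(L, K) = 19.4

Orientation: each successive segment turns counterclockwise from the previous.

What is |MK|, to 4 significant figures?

15.95

S is at the origin; SM runs at 91.3° with length 19.7, so M = (-0.4469, 19.69). ∠SMT = 113.1° gives MT at 158.2° from the x-axis; with |MT| = 8.3, T = (-8.153, 22.78). ∠MTE = 119.0° gives TE at -140.8° from the x-axis; with |TE| = 28.9, E = (-30.55, 4.512). ∠TEL = 101.2° gives EL at -62.00° from the x-axis; with |EL| = 10.8, L = (-25.48, -5.024). ∠ELK = 78.4° gives LK at 39.60° from the x-axis; with |LK| = 19.4, K = (-10.53, 7.342). Then |MK| = |K − M| = 15.95.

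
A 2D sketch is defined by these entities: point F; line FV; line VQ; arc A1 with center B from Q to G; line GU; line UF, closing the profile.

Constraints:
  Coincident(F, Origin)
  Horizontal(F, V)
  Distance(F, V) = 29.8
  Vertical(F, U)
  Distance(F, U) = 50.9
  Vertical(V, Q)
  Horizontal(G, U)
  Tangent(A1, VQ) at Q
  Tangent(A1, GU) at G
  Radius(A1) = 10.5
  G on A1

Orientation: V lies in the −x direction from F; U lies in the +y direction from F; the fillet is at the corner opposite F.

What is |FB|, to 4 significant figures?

44.77

F is at the origin; FV is horizontal with |FV| = 29.8 and V on the −x side, so V = (-29.80, 0.000). FU is vertical with |FU| = 50.9 and U on the +y side, so U = (0.000, 50.90). The virtual corner opposite F is at (-29.80, 50.90). Tangency of A1 to VQ means the radius BQ is perpendicular to VQ and the tangent condition forces BG to be normal to GU, with radius 10.5, so the center B sits 10.5 in from both sides at B = (-19.30, 40.40). Then |FB| = |B − F| = 44.77.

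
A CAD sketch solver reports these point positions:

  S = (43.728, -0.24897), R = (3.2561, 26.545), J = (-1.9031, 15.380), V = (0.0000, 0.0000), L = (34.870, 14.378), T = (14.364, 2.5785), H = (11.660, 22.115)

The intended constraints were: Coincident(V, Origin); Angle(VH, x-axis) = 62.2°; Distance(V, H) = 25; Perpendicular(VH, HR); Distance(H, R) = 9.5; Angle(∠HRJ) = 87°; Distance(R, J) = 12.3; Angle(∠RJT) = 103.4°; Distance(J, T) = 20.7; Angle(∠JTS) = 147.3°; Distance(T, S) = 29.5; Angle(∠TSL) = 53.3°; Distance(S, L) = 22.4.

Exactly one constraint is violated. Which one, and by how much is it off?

Distance(S, L) = 22.4 — off by 5.30.

V = (0.00, 0.00) ✓; VH at 62.20° ✓; |VH| = 25.00 ✓; ∠(VH, HR) = 90.00° ✓; |HR| = 9.500 ✓; ∠HRJ = 87.01° ✓; |RJ| = 12.30 ✓; ∠RJT = 103.4° ✓; |JT| = 20.70 ✓; ∠JTS = 147.3° ✓; |TS| = 29.50 ✓; ∠TSL = 53.30° ✓; |SL| = 17.10 ✗.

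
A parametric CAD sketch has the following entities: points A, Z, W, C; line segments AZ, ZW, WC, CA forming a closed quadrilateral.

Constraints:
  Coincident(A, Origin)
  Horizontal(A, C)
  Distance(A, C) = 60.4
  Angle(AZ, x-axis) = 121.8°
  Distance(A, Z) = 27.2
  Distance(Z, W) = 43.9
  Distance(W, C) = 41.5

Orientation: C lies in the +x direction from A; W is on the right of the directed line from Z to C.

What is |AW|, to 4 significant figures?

19.91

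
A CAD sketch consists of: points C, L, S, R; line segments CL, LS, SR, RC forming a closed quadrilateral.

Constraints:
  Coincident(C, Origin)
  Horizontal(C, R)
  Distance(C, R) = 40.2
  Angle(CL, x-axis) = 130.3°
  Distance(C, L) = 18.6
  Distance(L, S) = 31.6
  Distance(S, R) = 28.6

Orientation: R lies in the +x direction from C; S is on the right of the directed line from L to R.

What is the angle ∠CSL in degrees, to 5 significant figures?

13.537°

Checks: |LS| = 31.60 ✓; |SR| = 28.60 ✓.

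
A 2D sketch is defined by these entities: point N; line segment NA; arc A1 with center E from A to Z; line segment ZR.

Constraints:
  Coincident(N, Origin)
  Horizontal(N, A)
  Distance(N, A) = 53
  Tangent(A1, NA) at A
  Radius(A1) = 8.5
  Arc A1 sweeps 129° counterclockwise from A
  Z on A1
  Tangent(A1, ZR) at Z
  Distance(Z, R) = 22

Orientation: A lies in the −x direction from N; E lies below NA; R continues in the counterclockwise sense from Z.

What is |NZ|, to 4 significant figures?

61.19

N is at the origin; N and A share the same y with |NA| = 53.0 and A on the −x side, so A = (-53.00, 0.000). The tangent condition forces EA to be normal to NA, so E = A + (0, -8.5) = (-53.00, -8.500). On A1, A sits at bearing 90° from E; a 129° counterclockwise sweep puts Z at bearing 219°, so Z = E + 8.5·(cos 219°, sin 219°) = (-59.61, -13.85). Then |NZ| = |Z − N| = 61.19.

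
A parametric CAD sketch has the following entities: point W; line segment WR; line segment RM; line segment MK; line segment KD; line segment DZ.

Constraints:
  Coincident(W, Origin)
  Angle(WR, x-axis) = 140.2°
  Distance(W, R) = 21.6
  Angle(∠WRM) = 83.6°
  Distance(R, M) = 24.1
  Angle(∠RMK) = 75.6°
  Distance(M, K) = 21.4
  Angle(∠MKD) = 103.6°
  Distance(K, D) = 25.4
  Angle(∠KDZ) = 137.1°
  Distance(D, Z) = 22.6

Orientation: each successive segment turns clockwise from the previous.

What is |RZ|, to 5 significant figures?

23.447

W is at the origin; WR runs at 140.2° with length 21.6, so R = (-16.595, 13.826). ∠WRM = 83.6° gives RM at 43.800° from the x-axis; with |RM| = 24.1, M = (0.79950, 30.507). ∠RMK = 75.6° gives MK at -60.600° from the x-axis; with |MK| = 21.4, K = (11.305, 11.863). ∠MKD = 103.6° gives KD at -137.00° from the x-axis; with |KD| = 25.4, D = (-7.2715, -5.4597). ∠KDZ = 137.1° gives DZ at -179.90° from the x-axis; with |DZ| = 22.6, Z = (-29.872, -5.4992). Then |RZ| = |Z − R| = 23.447.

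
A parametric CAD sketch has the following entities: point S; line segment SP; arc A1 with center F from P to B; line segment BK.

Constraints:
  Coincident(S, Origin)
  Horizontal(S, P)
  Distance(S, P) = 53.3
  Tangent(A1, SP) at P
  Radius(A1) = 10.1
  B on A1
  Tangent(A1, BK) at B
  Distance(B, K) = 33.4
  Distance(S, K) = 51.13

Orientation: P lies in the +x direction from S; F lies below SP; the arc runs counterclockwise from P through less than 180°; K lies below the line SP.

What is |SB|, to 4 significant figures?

44.25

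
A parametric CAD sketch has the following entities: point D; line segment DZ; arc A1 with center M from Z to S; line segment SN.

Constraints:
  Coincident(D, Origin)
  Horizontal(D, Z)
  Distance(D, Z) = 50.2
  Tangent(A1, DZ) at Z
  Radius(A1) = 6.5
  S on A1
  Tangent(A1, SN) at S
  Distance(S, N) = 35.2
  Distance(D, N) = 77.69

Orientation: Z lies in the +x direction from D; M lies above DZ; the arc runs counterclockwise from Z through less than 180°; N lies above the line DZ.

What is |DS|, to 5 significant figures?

56.499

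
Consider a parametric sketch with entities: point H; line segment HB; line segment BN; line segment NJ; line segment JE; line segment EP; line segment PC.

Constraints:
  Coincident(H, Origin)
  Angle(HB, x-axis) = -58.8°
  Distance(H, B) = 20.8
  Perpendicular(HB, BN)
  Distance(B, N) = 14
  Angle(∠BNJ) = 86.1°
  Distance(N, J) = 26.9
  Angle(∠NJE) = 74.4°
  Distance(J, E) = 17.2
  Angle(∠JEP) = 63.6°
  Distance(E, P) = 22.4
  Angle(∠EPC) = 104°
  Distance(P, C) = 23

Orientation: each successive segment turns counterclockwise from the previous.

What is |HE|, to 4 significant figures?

4.054

H is at the origin; HB runs at -58.8° with length 20.8, so B = (10.77, -17.79). HB ⟂ BN, so BN runs at 31.20°; with |BN| = 14.0, N = (22.75, -10.54). ∠BNJ = 86.1° gives NJ at 125.1° from the x-axis; with |NJ| = 26.9, J = (7.282, 11.47). ∠NJE = 74.4° gives JE at -129.3° from the x-axis; with |JE| = 17.2, E = (-3.612, -1.841). Then |HE| = |E − H| = 4.054.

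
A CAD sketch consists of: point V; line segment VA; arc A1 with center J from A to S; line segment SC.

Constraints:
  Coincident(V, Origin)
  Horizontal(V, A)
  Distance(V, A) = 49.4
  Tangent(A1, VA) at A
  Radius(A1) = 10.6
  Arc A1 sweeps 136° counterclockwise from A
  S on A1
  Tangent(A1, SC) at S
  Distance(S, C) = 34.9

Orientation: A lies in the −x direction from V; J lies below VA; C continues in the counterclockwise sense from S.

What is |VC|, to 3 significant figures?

53.0

V is at the origin; VA is horizontal with |VA| = 49.4 and A on the −x side, so A = (-49.4, 0.00). Since A1 is tangent to VA there, JA ⟂ VA, so J = A + (0, -10.6) = (-49.4, -10.6). On A1, A sits at bearing 90° from J; a 136° counterclockwise sweep puts S at bearing 226°, so S = J + 10.6·(cos 226°, sin 226°) = (-56.8, -18.2). Tangency of A1 to SC means the radius JS is perpendicular to SC, so SC runs along (−sin 226°, cos 226°); with |SC| = 34.9, C = (-31.7, -42.5). Then |VC| = |C − V| = 53.0.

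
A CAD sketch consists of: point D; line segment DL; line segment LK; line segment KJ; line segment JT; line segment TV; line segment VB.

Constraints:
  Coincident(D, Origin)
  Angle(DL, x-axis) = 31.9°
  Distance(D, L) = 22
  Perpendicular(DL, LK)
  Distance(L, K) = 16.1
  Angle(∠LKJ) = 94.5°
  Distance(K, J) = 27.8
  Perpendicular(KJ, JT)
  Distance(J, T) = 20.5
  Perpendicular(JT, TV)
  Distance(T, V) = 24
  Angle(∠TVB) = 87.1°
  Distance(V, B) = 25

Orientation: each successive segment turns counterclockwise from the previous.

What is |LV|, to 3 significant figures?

6.74

D is at the origin; DL runs at 31.9° with length 22.0, so L = (18.7, 11.6). DL ⟂ LK, so LK runs at 122°; with |LK| = 16.1, K = (10.2, 25.3). ∠LKJ = 94.5° gives KJ at -153° from the x-axis; with |KJ| = 27.8, J = (-14.5, 12.5). The perpendicularity gives JT at right angles to KJ, so JT runs at -62.6°; with |JT| = 20.5, T = (-5.08, -5.70). JT ⟂ TV, so TV runs at 27.4°; with |TV| = 24.0, V = (16.2, 5.35). Then |LV| = |V − L| = 6.74.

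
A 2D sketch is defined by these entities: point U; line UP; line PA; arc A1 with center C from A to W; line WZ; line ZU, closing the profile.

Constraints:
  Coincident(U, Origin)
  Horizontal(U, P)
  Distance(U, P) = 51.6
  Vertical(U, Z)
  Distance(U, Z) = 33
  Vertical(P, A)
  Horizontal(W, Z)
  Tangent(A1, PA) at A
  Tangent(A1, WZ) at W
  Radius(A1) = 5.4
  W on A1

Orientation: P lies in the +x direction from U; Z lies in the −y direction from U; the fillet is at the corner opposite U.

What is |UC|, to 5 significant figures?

53.816

U is at the origin; U and P share the same y with |UP| = 51.6 and P on the +x side, so P = (51.600, 0.0000). U and Z share the same x with |UZ| = 33.0 and Z on the −y side, so Z = (0.0000, -33.000). The virtual corner opposite U is at (51.600, -33.000). The tangent condition forces CA to be normal to PA and since A1 is tangent to WZ there, CW ⟂ WZ, with radius 5.4, so the center C sits 5.4 in from both sides at C = (46.200, -27.600). Then |UC| = |C − U| = 53.816.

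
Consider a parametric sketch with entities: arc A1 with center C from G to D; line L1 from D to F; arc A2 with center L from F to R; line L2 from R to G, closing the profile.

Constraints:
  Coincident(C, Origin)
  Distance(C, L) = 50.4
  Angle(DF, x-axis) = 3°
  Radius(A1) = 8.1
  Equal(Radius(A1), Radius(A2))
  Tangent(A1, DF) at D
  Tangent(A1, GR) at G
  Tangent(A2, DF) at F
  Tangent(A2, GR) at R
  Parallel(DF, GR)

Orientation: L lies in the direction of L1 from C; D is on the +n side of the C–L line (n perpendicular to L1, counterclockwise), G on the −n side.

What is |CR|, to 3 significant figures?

51.0

The slot axis is L1's direction at 3.0°, so u = (cos 3.0°, sin 3.0°) = (0.999, 0.0523) and n = (−sin 3.0°, cos 3.0°) = (-0.0523, 0.999). C is at the origin and L lies 50.4 along u from C, so L = 50.4·u = (50.3, 2.64). Tangency of A1 to both parallel lines with radius 8.1 puts D and G at C ± 8.1·n: D = (-0.424, 8.09), G = (0.424, -8.09). Equal radii place F and R the same way about L: F = L + 8.1·n = (49.9, 10.7), R = L − 8.1·n = (50.8, -5.45). Then |CR| = |R − C| = 51.0.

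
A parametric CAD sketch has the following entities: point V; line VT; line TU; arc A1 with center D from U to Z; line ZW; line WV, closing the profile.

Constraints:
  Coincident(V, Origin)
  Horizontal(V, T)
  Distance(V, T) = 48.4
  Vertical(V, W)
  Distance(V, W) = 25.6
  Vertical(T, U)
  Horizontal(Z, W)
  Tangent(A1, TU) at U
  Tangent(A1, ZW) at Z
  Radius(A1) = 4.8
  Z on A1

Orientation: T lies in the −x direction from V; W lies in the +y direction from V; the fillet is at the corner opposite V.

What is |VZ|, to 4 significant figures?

50.56

V is at the origin; VT is horizontal with |VT| = 48.4 and T on the −x side, so T = (-48.40, 0.000). V and W share the same x with |VW| = 25.6 and W on the +y side, so W = (0.000, 25.60). The virtual corner opposite V is at (-48.40, 25.60). A1 meets TU tangentially, so DU is at right angles to TU and the tangent condition forces DZ to be normal to ZW, with radius 4.8, so the center D sits 4.8 in from both sides at D = (-43.60, 20.80). That places the tangent points at U = (-48.40, 20.80) on TU and Z = (-43.60, 25.60) on ZW. Then |VZ| = |Z − V| = 50.56.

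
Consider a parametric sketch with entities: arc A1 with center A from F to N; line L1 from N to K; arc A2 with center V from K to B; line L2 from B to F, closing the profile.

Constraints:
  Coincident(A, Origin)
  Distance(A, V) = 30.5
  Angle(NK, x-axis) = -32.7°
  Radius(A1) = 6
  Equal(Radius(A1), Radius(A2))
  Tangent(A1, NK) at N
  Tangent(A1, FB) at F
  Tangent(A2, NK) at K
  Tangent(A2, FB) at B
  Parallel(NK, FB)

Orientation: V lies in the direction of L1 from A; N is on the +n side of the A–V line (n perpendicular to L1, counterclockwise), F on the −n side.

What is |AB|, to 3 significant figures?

31.1

The slot axis is L1's direction at -32.7°, so u = (cos -32.7°, sin -32.7°) = (0.842, -0.540) and n = (−sin -32.7°, cos -32.7°) = (0.540, 0.842). A is at the origin and V lies 30.5 along u from A, so V = 30.5·u = (25.7, -16.5). Tangency of A1 to both parallel lines with radius 6.0 puts N and F at A ± 6.0·n: N = (3.24, 5.05), F = (-3.24, -5.05). Equal radii place K and B the same way about V: K = V + 6.0·n = (28.9, -11.4), B = V − 6.0·n = (22.4, -21.5). Then |AB| = |B − A| = 31.1.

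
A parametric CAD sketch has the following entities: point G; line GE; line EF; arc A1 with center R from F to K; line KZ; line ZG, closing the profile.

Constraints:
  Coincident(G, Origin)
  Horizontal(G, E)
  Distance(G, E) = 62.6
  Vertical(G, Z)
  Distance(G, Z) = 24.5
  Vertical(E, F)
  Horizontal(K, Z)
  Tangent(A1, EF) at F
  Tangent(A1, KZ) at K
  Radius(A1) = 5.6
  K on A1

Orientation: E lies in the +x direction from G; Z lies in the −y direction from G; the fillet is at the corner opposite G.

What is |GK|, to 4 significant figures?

62.04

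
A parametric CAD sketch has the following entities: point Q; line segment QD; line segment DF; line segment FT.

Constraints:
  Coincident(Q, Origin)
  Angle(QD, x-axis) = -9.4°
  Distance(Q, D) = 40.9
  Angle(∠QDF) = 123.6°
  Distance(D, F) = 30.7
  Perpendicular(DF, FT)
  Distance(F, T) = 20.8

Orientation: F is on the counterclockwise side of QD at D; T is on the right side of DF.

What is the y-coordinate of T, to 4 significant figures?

1.587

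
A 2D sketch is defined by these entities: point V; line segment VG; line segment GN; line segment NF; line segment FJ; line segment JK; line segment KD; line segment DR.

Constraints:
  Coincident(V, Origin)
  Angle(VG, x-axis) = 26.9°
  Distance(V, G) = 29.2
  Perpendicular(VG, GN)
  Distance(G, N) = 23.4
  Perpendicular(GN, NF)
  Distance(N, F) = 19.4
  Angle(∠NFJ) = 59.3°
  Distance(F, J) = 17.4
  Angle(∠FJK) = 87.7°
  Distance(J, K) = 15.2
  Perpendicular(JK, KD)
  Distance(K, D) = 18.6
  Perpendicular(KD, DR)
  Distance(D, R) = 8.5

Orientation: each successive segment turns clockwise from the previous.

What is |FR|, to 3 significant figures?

6.12

V is at the origin; VG runs at 26.9° with length 29.2, so G = (26.0, 13.2). The perpendicularity gives GN at right angles to VG, so GN runs at -63.1°; with |GN| = 23.4, N = (36.6, -7.66). The perpendicularity gives NF at right angles to GN, so NF runs at -153°; with |NF| = 19.4, F = (19.3, -16.4). ∠NFJ = 59.3° gives FJ at 86.2° from the x-axis; with |FJ| = 17.4, J = (20.5, 0.928). ∠FJK = 87.7° gives JK at -6.10° from the x-axis; with |JK| = 15.2, K = (35.6, -0.688). JK ⟂ KD, so KD runs at -96.1°; with |KD| = 18.6, D = (33.6, -19.2). The perpendicularity gives DR at right angles to KD, so DR runs at 174°; with |DR| = 8.5, R = (25.2, -18.3). Then |FR| = |R − F| = 6.12.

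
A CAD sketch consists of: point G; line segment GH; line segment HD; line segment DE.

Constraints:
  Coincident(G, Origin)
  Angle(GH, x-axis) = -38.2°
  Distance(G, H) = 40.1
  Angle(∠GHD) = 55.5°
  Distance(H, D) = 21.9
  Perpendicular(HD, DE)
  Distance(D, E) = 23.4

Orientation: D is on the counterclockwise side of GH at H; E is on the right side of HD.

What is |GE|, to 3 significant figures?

56.5

G is at the origin; GH runs at -38.2° with length 40.1, so H = 40.1·(cos -38.2°, sin -38.2°) = (31.5, -24.8). ∠GHD = 55.5°, so HD runs at -38.2° + (180° − 55.5°) = 86.3° from the x-axis; with |HD| = 21.9, D = H + 21.9·(cos 86.3°, sin 86.3°) = (32.9, -2.94). The perpendicularity gives DE at right angles to HD; with |DE| = 23.4 on the right of HD, E = D + 23.4·(0.998, -0.0645) = (56.3, -4.45). Then |GE| = |E − G| = 56.5.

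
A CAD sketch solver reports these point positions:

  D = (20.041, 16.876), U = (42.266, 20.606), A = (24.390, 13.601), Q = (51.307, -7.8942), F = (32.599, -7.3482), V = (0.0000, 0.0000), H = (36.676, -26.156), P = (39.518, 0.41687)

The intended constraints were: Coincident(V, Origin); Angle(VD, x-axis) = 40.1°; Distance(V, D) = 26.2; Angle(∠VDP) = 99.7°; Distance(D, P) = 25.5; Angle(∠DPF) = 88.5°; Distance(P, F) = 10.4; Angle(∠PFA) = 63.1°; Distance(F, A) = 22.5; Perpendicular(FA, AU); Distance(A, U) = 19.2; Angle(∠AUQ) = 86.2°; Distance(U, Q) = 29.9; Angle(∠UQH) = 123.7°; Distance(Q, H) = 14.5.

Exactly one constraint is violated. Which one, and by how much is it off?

Distance(Q, H) = 14.5 — off by 8.90.

V = (0.00, 0.00) ✓; VD at 40.10° ✓; |VD| = 26.20 ✓; ∠VDP = 99.70° ✓; |DP| = 25.50 ✓; ∠DPF = 88.50° ✓; |PF| = 10.40 ✓; ∠PFA = 63.10° ✓; |FA| = 22.50 ✓; ∠(FA, AU) = 90.00° ✓; |AU| = 19.20 ✓; ∠AUQ = 86.20° ✓; |UQ| = 29.90 ✓; ∠UQH = 123.7° ✓; |QH| = 23.40 ✗.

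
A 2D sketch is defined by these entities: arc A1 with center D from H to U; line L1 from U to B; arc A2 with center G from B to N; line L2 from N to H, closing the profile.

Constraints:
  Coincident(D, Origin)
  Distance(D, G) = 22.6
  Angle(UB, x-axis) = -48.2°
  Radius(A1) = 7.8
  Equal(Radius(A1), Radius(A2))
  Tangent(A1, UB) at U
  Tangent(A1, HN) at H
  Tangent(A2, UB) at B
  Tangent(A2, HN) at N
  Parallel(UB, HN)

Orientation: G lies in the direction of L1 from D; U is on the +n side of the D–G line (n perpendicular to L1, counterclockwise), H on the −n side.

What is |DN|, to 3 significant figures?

23.9

The slot axis is L1's direction at -48.2°, so u = (cos -48.2°, sin -48.2°) = (0.667, -0.745) and n = (−sin -48.2°, cos -48.2°) = (0.745, 0.667). D is at the origin and G lies 22.6 along u from D, so G = 22.6·u = (15.1, -16.8). Tangency of A1 to both parallel lines with radius 7.8 puts U and H at D ± 7.8·n: U = (5.81, 5.20), H = (-5.81, -5.20). Equal radii place B and N the same way about G: B = G + 7.8·n = (20.9, -11.6), N = G − 7.8·n = (9.25, -22.0). Then |DN| = |N − D| = 23.9.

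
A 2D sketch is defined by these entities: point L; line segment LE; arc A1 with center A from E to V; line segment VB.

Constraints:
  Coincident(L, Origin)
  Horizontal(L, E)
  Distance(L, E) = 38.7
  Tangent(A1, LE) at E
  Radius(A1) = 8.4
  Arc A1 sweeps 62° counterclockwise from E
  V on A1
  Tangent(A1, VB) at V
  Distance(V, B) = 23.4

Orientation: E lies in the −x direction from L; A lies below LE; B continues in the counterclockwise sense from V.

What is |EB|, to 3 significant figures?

31.1

On A1, E sits at bearing 90° from A; a 62° counterclockwise sweep puts V at bearing 152°, so V = A + 8.4·(cos 152°, sin 152°) = (-46.1, -4.46). A1 meets VB tangentially, so AV is at right angles to VB, so VB runs along (−sin 152°, cos 152°); with |VB| = 23.4, B = (-57.1, -25.1). Then |EB| = |B − E| = 31.1.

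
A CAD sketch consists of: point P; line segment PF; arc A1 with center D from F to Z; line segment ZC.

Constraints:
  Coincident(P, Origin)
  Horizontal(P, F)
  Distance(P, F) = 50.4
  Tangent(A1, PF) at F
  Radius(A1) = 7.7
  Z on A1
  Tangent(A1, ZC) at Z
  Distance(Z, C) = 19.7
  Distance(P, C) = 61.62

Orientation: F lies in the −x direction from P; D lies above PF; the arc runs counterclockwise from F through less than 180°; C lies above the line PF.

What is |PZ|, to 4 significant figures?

45.53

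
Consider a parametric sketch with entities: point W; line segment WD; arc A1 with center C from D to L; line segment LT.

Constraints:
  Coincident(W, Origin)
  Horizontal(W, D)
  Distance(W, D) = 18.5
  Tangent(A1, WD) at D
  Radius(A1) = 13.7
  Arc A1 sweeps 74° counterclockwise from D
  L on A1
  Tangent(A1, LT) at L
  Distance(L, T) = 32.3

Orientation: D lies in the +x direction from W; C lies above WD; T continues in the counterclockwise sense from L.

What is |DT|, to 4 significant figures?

46.54

On A1, D sits at bearing -90° from C; a 74° counterclockwise sweep puts L at bearing -16°, so L = C + 13.7·(cos -16°, sin -16°) = (31.67, 9.924). Tangency of A1 to LT means the radius CL is perpendicular to LT, so LT runs along (−sin -16°, cos -16°); with |LT| = 32.3, T = (40.57, 40.97). Then |DT| = |T − D| = 46.54.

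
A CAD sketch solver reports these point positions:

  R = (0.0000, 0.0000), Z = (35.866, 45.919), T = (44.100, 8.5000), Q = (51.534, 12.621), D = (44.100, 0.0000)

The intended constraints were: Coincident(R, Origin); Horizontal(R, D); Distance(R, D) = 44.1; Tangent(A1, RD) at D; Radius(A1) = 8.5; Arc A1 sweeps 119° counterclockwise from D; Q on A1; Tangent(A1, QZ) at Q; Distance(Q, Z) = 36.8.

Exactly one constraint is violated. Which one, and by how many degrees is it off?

Tangent(A1, QZ) at Q — off by 3.80°.

R = (0.00, 0.00) ✓; R.y = 0.00, D.y = 0.00 ✓; |RD| = 44.10 ✓; ∠(TD, DR) = 90.00° ✓; |TD| = 8.500 ✓; bearing(T→Q) − bearing(T→D) = 119.0° ✓; |TQ| = 8.500 ✓; ∠(TQ, QZ) = 93.80° ✗; |QZ| = 36.80 ✓.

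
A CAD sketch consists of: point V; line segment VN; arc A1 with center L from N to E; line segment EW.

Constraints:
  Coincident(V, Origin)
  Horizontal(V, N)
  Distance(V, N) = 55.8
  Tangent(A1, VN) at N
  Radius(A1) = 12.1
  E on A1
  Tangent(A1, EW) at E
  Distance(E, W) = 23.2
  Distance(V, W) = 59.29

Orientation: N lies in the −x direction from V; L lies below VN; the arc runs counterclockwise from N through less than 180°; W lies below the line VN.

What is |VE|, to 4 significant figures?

67.28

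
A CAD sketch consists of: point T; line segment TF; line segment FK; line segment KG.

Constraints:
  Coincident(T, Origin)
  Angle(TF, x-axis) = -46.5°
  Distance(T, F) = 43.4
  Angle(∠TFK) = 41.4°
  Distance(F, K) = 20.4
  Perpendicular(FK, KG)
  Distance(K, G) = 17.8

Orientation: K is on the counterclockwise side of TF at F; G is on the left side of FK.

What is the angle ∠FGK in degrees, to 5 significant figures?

48.894°

T is at the origin; TF runs at -46.5° with length 43.4, so F = 43.4·(cos -46.5°, sin -46.5°) = (29.875, -31.481). ∠TFK = 41.4°, so FK runs at -46.5° + (180° − 41.4°) = 92.100° from the x-axis; with |FK| = 20.4, K = F + 20.4·(cos 92.100°, sin 92.100°) = (29.127, -11.095). FK is perpendicular to KG; with |KG| = 17.8 on the left of FK, G = K + 17.8·(-0.99933, -0.036644) = (11.339, -11.747). Then cos ∠FGK = GF·GK / (|GF||GK|), giving 48.894°.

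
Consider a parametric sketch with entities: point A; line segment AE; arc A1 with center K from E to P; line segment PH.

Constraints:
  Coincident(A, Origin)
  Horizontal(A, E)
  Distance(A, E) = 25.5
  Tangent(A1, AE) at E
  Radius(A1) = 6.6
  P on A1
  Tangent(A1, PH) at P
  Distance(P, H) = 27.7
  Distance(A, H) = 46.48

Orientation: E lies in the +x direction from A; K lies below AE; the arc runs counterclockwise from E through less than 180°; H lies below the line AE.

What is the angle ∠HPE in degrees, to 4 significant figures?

122.6°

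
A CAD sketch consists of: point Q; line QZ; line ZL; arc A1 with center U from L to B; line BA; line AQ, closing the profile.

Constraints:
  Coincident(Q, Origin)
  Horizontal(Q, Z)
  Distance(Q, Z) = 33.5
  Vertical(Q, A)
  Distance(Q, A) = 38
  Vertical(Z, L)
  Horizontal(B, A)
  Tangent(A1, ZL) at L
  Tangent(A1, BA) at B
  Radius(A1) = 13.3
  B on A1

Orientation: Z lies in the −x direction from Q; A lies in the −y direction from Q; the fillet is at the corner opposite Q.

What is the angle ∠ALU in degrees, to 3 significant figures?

21.7°

Q is at the origin; QZ is horizontal with |QZ| = 33.5 and Z on the −x side, so Z = (-33.5, 0.00). Q and A share the same x with |QA| = 38.0 and A on the −y side, so A = (0.00, -38.0). The virtual corner opposite Q is at (-33.5, -38.0). Tangency of A1 to ZL means the radius UL is perpendicular to ZL and A1 meets BA tangentially, so UB is at right angles to BA, with radius 13.3, so the center U sits 13.3 in from both sides at U = (-20.2, -24.7). That places the tangent points at L = (-33.5, -24.7) on ZL and B = (-20.2, -38.0) on BA. Then cos ∠ALU = LA·LU / (|LA||LU|), giving 21.7°.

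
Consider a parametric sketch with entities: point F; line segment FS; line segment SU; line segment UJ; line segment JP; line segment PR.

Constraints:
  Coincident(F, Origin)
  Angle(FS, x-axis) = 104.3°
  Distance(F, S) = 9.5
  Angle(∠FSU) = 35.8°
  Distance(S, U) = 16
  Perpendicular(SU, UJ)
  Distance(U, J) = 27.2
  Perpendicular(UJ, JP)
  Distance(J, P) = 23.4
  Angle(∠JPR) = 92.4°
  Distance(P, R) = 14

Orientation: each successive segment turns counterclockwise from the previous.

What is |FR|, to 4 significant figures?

17.46

F is at the origin; FS runs at 104.3° with length 9.5, so S = (-2.346, 9.206). ∠FSU = 35.8° gives SU at -111.5° from the x-axis; with |SU| = 16.0, U = (-8.211, -5.681). The perpendicularity gives UJ at right angles to SU, so UJ runs at -21.50°; with |UJ| = 27.2, J = (17.10, -15.65). UJ ⟂ JP, so JP runs at 68.50°; with |JP| = 23.4, P = (25.67, 6.122). ∠JPR = 92.4° gives PR at 156.1° from the x-axis; with |PR| = 14.0, R = (12.87, 11.79). Then |FR| = |R − F| = 17.46.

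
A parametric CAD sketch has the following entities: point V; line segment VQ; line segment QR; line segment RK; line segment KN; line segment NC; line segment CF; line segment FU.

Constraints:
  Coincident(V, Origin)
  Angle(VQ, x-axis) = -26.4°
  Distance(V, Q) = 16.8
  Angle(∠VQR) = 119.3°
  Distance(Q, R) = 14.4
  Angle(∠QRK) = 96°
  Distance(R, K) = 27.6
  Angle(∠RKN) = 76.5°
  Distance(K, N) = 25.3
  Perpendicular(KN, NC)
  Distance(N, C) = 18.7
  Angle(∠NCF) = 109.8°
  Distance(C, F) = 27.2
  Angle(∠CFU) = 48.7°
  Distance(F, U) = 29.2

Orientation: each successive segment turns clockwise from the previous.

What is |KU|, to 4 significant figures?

10.44

∠NCF = 109.8° gives CF at -74.80° from the x-axis; with |CF| = 27.2, F = (16.31, -28.65). ∠CFU = 48.7° gives FU at 153.9° from the x-axis; with |FU| = 29.2, U = (-9.913, -15.80). Then |KU| = |U − K| = 10.44.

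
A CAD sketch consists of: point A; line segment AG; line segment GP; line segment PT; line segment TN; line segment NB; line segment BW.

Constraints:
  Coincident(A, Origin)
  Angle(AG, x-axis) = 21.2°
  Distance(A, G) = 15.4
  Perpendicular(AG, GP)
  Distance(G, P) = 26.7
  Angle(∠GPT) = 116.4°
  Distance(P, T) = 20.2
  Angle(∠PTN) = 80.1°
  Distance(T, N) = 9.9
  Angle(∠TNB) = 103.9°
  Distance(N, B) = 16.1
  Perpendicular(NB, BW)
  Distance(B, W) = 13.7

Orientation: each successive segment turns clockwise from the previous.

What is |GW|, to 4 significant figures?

29.86

∠TNB = 103.9° gives NB at 51.60° from the x-axis; with |NB| = 16.1, B = (14.34, -13.79). The perpendicularity gives BW at right angles to NB, so BW runs at -38.40°; with |BW| = 13.7, W = (25.08, -22.30). Then |GW| = |W − G| = 29.86.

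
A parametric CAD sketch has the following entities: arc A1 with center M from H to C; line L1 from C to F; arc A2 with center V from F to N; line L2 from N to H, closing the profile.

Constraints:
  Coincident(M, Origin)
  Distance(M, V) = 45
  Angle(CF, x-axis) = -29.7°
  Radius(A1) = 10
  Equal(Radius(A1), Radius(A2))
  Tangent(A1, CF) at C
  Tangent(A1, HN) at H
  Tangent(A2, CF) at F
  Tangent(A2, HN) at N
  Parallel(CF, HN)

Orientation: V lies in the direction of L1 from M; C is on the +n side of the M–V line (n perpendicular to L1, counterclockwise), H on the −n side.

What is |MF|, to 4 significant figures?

46.10

Tangency of A1 to both parallel lines with radius 10.0 puts C and H at M ± 10.0·n: C = (4.955, 8.686), H = (-4.955, -8.686). Equal radii place F and N the same way about V: F = V + 10.0·n = (44.04, -13.61), N = V − 10.0·n = (34.13, -30.98). Then |MF| = |F − M| = 46.10.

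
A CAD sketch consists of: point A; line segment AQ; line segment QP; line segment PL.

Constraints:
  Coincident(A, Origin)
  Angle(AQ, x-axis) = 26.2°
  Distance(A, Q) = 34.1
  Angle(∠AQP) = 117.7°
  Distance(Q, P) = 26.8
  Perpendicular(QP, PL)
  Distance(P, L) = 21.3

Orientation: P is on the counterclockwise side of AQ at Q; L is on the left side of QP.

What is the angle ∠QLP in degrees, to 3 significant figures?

51.5°

A is at the origin; AQ runs at 26.2° with length 34.1, so Q = 34.1·(cos 26.2°, sin 26.2°) = (30.6, 15.1). ∠AQP = 117.7°, so QP runs at 26.2° + (180° − 117.7°) = 88.5° from the x-axis; with |QP| = 26.8, P = Q + 26.8·(cos 88.5°, sin 88.5°) = (31.3, 41.8). QP ⟂ PL; with |PL| = 21.3 on the left of QP, L = P + 21.3·(-1.00, 0.0262) = (10.0, 42.4). Then cos ∠QLP = LQ·LP / (|LQ||LP|), giving 51.5°.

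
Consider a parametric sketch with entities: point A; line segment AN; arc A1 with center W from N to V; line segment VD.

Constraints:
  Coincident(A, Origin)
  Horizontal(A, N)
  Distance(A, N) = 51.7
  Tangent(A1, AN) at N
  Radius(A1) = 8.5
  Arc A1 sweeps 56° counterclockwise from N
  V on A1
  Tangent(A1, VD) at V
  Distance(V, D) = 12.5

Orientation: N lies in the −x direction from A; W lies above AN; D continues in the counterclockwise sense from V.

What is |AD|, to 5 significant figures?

40.220

A is at the origin; A and N share the same y with |AN| = 51.7 and N on the −x side, so N = (-51.700, 0.0000). Tangency of A1 to AN means the radius WN is perpendicular to AN, so W = N + (0, 8.5) = (-51.700, 8.5000). On A1, N sits at bearing -90° from W; a 56° counterclockwise sweep puts V at bearing -34°, so V = W + 8.5·(cos -34°, sin -34°) = (-44.653, 3.7469). A1 meets VD tangentially, so WV is at right angles to VD, so VD runs along (−sin -34°, cos -34°); with |VD| = 12.5, D = (-37.663, 14.110). Then |AD| = |D − A| = 40.220.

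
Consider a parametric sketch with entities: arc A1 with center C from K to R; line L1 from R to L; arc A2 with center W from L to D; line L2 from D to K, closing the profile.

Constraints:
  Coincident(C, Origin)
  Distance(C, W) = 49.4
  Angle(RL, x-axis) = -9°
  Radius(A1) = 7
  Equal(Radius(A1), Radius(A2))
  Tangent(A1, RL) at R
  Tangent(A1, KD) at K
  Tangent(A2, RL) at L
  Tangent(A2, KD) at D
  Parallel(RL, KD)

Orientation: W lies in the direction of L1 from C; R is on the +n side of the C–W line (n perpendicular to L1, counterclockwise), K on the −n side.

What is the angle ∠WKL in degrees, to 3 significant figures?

7.76°

The slot axis is L1's direction at -9.0°, so u = (cos -9.0°, sin -9.0°) = (0.988, -0.156) and n = (−sin -9.0°, cos -9.0°) = (0.156, 0.988). C is at the origin and W lies 49.4 along u from C, so W = 49.4·u = (48.8, -7.73). Tangency of A1 to both parallel lines with radius 7.0 puts R and K at C ± 7.0·n: R = (1.10, 6.91), K = (-1.10, -6.91). Equal radii place L and D the same way about W: L = W + 7.0·n = (49.9, -0.814), D = W − 7.0·n = (47.7, -14.6). Then cos ∠WKL = KW·KL / (|KW||KL|), giving 7.76°.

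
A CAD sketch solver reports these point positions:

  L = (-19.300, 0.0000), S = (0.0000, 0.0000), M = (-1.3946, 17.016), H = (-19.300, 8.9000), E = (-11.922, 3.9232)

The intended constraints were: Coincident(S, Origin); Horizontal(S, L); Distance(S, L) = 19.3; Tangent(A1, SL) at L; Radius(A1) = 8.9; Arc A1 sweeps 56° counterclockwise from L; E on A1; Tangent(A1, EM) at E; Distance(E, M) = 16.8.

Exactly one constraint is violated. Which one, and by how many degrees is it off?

Tangent(A1, EM) at E — off by 4.80°.

S = (0.00, 0.00) ✓; S.y = 0.00, L.y = 0.00 ✓; |SL| = 19.30 ✓; ∠(HL, LS) = 90.00° ✓; |HL| = 8.900 ✓; bearing(H→E) − bearing(H→L) = 56.00° ✓; |HE| = 8.900 ✓; ∠(HE, EM) = 94.80° ✗; |EM| = 16.80 ✓.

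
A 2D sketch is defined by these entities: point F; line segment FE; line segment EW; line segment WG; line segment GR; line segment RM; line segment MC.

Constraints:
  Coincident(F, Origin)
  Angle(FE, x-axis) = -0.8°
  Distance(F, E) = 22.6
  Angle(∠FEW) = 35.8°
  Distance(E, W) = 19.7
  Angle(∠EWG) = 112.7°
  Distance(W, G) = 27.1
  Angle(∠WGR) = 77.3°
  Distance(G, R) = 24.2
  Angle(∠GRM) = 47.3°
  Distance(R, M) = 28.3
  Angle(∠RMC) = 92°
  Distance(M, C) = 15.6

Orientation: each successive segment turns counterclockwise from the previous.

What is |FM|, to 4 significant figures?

8.493

F is at the origin; FE runs at -0.8° with length 22.6, so E = (22.60, -0.3155). ∠FEW = 35.8° gives EW at 143.4° from the x-axis; with |EW| = 19.7, W = (6.782, 11.43). ∠EWG = 112.7° gives WG at -149.3° from the x-axis; with |WG| = 27.1, G = (-16.52, -2.406). ∠WGR = 77.3° gives GR at -46.60° from the x-axis; with |GR| = 24.2, R = (0.1078, -19.99). ∠GRM = 47.3° gives RM at 86.10° from the x-axis; with |RM| = 28.3, M = (2.033, 8.246). Then |FM| = |M − F| = 8.493.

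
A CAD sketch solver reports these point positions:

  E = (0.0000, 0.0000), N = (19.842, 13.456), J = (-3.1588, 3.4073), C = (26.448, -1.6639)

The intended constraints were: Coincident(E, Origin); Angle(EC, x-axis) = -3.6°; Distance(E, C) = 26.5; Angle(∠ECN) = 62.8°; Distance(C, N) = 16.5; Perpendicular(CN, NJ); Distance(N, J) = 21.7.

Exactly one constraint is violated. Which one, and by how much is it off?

Distance(N, J) = 21.7 — off by 3.40.

E = (0.00, 0.00) ✓; EC at -3.600° ✓; |EC| = 26.50 ✓; ∠ECN = 62.80° ✓; |CN| = 16.50 ✓; ∠(CN, NJ) = 90.00° ✓; |NJ| = 25.10 ✗.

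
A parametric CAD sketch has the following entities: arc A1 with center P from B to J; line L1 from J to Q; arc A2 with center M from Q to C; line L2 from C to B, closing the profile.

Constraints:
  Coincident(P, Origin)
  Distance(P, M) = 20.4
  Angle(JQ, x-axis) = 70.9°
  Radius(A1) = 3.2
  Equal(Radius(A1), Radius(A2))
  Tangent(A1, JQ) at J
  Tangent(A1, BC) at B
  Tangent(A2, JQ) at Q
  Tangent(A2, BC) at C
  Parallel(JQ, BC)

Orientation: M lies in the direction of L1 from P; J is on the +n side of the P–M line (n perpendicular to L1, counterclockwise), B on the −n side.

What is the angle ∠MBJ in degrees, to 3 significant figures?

81.1°

The slot axis is L1's direction at 70.9°, so u = (cos 70.9°, sin 70.9°) = (0.327, 0.945) and n = (−sin 70.9°, cos 70.9°) = (-0.945, 0.327). P is at the origin and M lies 20.4 along u from P, so M = 20.4·u = (6.68, 19.3). Tangency of A1 to both parallel lines with radius 3.2 puts J and B at P ± 3.2·n: J = (-3.02, 1.05), B = (3.02, -1.05). Then cos ∠MBJ = BM·BJ / (|BM||BJ|), giving 81.1°.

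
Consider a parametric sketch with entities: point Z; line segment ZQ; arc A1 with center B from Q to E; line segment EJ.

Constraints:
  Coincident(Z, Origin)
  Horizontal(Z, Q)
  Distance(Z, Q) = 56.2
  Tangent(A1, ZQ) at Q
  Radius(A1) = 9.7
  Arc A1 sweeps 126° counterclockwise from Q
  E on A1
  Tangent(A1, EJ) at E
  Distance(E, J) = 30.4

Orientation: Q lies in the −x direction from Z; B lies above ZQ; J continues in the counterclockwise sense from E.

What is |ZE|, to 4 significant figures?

50.75

Z is at the origin; ZQ is horizontal with |ZQ| = 56.2 and Q on the −x side, so Q = (-56.20, 0.000). The tangent condition forces BQ to be normal to ZQ, so B = Q + (0, 9.7) = (-56.20, 9.700). On A1, Q sits at bearing -90° from B; a 126° counterclockwise sweep puts E at bearing 36°, so E = B + 9.7·(cos 36°, sin 36°) = (-48.35, 15.40). Then |ZE| = |E − Z| = 50.75.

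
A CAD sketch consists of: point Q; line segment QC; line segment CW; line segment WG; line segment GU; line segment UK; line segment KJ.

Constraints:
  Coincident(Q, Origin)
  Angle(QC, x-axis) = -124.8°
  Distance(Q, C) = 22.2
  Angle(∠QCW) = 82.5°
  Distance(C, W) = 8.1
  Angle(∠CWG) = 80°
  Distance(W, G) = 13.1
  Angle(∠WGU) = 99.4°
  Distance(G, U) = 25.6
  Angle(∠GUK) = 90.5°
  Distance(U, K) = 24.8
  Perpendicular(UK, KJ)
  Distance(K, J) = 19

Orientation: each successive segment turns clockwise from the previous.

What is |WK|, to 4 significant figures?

30.37

∠WGU = 99.4° gives GU at -42.90° from the x-axis; with |GU| = 25.6, U = (10.46, -22.19). ∠GUK = 90.5° gives UK at -132.4° from the x-axis; with |UK| = 24.8, K = (-6.265, -40.51). Then |WK| = |K − W| = 30.37.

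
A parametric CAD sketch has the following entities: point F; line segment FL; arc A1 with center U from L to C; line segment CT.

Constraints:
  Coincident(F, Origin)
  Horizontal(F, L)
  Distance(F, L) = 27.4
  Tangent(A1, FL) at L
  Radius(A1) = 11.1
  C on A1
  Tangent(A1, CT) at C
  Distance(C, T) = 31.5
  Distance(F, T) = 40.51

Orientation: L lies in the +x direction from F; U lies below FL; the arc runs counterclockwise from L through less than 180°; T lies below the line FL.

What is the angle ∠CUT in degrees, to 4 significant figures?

70.59°

F is at the origin; FL is horizontal with |FL| = 27.4 and L on the +x side, so L = (27.40, 0.000). A1 meets FL tangentially, so UL is at right angles to FL, so U = L + (0, -11.1) = (27.40, -11.10). Since UC ⟂ CT (tangency), |UT| = √(11.1² + 31.5²) = 33.40 regardless of where C sits on A1. So T lies on both circle(F, 40.51) and circle(U, 33.40); the below-FL intersection is T = (9.596, -39.36). C is the foot of the tangent from T: C = (16.58, -8.640).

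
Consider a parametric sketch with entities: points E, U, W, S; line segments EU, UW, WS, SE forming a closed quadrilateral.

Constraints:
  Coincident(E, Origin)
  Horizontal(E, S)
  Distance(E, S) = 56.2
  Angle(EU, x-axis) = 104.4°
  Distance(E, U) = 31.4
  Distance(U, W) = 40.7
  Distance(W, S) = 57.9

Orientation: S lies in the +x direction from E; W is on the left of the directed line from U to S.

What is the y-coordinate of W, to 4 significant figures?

50.38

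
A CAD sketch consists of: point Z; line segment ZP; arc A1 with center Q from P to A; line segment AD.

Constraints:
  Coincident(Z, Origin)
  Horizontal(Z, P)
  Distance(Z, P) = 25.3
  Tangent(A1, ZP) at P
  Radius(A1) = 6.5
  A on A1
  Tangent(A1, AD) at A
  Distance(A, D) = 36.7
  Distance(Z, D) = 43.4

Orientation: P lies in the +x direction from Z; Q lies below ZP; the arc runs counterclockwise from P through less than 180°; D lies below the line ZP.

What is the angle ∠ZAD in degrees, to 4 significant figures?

95.99°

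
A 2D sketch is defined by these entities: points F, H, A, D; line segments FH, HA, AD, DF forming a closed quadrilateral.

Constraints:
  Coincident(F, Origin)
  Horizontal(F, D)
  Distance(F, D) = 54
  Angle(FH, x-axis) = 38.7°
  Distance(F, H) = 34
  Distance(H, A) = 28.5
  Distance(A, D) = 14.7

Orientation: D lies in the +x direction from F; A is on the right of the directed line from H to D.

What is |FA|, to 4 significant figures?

40.03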